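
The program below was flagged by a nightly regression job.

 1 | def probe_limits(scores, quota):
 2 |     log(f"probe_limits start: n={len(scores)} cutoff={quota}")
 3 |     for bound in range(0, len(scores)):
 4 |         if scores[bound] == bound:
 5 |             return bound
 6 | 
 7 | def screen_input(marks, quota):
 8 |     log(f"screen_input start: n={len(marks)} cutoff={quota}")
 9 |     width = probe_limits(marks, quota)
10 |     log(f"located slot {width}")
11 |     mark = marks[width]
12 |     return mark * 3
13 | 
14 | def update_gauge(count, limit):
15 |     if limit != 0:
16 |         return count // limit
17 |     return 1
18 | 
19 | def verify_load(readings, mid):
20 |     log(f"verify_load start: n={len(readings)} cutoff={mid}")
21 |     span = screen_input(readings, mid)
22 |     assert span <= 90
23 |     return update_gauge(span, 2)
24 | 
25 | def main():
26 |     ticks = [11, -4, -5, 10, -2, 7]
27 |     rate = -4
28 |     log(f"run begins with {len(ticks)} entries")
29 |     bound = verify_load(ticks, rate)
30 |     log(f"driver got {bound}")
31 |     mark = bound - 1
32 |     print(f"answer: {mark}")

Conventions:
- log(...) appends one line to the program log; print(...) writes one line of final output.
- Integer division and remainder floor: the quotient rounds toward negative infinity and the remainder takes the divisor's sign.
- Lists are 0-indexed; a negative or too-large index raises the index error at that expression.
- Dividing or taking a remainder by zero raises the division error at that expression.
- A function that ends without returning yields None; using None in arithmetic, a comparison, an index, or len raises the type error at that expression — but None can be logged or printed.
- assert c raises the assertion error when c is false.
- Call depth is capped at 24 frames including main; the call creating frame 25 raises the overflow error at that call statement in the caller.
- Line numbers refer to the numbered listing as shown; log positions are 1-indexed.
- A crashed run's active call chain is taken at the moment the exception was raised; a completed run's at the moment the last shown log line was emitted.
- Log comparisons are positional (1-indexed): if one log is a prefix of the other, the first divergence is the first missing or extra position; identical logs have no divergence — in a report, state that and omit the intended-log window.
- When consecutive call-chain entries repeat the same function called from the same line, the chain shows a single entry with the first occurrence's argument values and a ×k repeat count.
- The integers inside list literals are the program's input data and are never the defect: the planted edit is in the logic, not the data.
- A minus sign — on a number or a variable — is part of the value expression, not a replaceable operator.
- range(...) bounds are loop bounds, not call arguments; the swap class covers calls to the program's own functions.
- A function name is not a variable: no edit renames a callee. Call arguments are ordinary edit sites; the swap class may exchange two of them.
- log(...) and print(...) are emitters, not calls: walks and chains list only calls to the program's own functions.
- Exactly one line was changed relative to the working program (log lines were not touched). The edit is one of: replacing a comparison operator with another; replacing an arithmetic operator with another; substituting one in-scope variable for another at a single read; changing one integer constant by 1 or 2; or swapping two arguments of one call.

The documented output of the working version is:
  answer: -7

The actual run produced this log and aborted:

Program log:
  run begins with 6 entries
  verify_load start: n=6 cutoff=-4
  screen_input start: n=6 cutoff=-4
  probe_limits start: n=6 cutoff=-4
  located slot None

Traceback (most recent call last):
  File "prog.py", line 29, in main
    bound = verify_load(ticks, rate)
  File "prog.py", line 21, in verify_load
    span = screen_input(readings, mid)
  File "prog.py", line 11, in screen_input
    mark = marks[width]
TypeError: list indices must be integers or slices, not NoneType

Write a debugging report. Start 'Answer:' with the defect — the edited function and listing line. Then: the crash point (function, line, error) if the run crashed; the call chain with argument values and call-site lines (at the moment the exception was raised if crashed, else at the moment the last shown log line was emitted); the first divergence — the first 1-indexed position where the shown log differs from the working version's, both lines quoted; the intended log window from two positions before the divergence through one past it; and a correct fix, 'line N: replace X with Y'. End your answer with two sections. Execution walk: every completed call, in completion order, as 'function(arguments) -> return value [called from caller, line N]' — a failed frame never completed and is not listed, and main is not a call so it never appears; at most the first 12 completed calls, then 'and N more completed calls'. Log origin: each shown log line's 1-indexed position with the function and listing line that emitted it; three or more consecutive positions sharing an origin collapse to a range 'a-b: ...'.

Answer: the defect is in probe_limits at line 4.
Core observation: Everything matches until log position 5, which reads 'located slot None' in place of 'located slot 1'.
Crash: screen_input, line 11, TypeError.
Call chain: main -> verify_load([11, -4, -5, 10, -2, 7], -4) (called at line 29) -> screen_input([11, -4, -5, 10, -2, 7], -4) (called at line 21).
First divergence: position 5; shown 'located slot None' vs intended 'located slot 1'.
Intended log window:
  3: screen_input start: n=6 cutoff=-4
  4: probe_limits start: n=6 cutoff=-4
  5: located slot 1
  6: driver got -6
Execution walk:
  probe_limits([11, -4, -5, 10, -2, 7], -4) -> None  [called from screen_input, line 9]
Log origin:
  1: from main, line 28
  2: from verify_load, line 20
  3: from screen_input, line 8
  4: from probe_limits, line 2
  5: from screen_input, line 10
A correct fix: line 4: replace `scores[bound] == bound` with `scores[bound] == quota`.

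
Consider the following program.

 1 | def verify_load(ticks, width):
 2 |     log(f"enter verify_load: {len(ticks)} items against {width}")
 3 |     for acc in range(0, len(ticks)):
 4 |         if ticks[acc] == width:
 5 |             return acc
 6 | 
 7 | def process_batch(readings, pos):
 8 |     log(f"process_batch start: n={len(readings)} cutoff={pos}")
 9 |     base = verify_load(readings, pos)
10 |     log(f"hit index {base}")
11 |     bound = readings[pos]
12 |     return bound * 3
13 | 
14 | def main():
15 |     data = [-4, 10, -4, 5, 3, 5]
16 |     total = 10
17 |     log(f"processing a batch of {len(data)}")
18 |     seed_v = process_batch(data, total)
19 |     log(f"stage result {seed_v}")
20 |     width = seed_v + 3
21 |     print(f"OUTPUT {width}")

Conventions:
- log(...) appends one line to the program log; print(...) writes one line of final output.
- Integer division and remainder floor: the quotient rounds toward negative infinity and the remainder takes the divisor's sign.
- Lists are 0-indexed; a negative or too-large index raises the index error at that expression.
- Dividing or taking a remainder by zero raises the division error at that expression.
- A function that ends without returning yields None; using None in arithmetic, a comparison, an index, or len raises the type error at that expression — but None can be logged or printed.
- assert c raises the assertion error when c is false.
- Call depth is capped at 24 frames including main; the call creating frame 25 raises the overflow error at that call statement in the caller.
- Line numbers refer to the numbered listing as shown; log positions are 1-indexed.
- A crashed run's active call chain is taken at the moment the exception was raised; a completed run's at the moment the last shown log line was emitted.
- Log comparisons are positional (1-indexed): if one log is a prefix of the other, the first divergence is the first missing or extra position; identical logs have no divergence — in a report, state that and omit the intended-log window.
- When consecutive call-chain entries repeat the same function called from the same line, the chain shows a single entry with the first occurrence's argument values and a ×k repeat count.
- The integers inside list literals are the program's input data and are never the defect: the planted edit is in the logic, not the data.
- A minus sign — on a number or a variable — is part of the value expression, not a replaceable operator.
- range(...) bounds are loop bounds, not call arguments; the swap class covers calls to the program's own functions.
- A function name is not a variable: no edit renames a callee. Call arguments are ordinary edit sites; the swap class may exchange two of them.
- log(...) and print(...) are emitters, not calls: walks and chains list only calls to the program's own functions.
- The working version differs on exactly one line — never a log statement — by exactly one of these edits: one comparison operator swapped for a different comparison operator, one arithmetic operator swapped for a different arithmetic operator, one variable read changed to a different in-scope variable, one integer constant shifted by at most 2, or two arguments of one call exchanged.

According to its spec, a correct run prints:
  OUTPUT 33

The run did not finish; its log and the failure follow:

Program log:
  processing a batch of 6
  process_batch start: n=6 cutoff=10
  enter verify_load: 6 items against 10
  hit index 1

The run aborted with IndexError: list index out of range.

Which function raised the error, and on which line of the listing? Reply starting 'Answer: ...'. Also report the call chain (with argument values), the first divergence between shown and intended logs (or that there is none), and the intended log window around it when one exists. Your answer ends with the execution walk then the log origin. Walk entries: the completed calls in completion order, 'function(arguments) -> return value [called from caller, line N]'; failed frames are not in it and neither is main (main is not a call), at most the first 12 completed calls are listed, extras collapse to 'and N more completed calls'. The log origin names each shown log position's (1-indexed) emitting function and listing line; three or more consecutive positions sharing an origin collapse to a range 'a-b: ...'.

Answer: the error was raised in process_batch, line 11.
Key fact: The log ends early — 4 lines, where the working version next logs 'stage result 30'.
Call chain: main -> process_batch([-4, 10, -4, 5, 3, 5], 10) (called at line 18).
First divergence: position 5 — after 4 matching lines the faulty run goes silent; intended next line 'stage result 30'.
Intended log window:
  3: enter verify_load: 6 items against 10
  4: hit index 1
  5: stage result 30
Execution walk:
  verify_load([-4, 10, -4, 5, 3, 5], 10) -> 1  [called from process_batch, line 9]
Log origin:
  1: logged in main at line 17
  2: logged in process_batch at line 8
  3: logged in verify_load at line 2
  4: logged in process_batch at line 10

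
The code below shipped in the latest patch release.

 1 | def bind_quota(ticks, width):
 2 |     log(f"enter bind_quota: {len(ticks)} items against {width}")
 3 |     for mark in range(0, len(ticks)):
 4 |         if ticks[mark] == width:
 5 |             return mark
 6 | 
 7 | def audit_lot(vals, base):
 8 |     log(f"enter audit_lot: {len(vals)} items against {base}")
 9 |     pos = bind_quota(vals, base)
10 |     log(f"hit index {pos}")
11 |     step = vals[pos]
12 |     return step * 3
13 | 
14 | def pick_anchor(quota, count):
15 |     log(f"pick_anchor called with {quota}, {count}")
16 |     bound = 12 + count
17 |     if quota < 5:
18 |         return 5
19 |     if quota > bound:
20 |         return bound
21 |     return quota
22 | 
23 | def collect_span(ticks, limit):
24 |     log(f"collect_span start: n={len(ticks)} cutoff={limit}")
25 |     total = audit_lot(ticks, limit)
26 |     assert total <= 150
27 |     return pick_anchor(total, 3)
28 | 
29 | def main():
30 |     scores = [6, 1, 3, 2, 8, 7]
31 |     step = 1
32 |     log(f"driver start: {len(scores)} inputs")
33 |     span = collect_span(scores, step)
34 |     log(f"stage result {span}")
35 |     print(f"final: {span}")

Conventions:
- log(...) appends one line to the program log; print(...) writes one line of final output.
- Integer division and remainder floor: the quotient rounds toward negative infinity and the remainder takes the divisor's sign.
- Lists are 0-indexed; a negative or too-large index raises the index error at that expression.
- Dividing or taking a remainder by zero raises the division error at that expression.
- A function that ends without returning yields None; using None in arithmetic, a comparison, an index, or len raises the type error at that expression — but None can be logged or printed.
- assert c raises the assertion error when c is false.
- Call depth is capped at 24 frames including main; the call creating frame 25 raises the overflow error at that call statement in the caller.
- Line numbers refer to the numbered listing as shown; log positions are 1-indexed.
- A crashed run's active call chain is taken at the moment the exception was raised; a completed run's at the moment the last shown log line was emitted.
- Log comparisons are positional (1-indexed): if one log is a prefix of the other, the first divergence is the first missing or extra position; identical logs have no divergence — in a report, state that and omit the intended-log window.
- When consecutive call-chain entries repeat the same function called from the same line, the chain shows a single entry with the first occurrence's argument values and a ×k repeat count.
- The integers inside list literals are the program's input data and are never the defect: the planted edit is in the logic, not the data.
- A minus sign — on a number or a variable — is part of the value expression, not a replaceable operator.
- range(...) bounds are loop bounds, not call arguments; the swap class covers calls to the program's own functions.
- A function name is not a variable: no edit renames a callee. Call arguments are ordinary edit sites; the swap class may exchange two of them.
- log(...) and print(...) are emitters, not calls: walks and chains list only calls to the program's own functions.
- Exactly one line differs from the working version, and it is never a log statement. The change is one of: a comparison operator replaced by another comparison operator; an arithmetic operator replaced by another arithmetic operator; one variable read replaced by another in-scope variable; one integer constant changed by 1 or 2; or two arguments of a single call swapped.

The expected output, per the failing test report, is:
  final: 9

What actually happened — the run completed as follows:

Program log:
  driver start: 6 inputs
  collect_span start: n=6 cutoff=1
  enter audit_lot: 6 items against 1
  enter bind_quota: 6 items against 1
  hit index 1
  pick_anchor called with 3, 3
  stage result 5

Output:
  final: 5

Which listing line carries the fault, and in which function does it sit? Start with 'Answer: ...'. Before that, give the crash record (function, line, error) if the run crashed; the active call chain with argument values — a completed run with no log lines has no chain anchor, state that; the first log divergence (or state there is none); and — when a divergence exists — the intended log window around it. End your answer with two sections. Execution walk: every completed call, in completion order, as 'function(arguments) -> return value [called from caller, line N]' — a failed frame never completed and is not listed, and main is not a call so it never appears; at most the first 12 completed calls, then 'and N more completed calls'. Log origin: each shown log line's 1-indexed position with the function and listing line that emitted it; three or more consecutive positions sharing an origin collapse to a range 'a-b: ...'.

Answer: the defect is in main at line 31.
Key observation: Log line 2 is where behavior first shows: 'collect_span start: n=6 cutoff=1' appears instead of 'collect_span start: n=6 cutoff=3'.
Call chain: main.
First divergence: at position 2 the run shows 'collect_span start: n=6 cutoff=1' where the working version logs 'collect_span start: n=6 cutoff=3'.
Intended log window:
  1: driver start: 6 inputs
  2: collect_span start: n=6 cutoff=3
  3: enter audit_lot: 6 items against 3
Execution walk:
  bind_quota([6, 1, 3, 2, 8, 7], 1) -> 1  [called from audit_lot, line 9]
  audit_lot([6, 1, 3, 2, 8, 7], 1) -> 3  [called from collect_span, line 25]
  pick_anchor(3, 3) -> 5  [called from collect_span, line 27]
  collect_span([6, 1, 3, 2, 8, 7], 1) -> 5  [called from main, line 33]
Log origin:
  1 — main, line 32
  2 — collect_span, line 24
  3 — audit_lot, line 8
  4 — bind_quota, line 2
  5 — audit_lot, line 10
  6 — pick_anchor, line 15
  7 — main, line 34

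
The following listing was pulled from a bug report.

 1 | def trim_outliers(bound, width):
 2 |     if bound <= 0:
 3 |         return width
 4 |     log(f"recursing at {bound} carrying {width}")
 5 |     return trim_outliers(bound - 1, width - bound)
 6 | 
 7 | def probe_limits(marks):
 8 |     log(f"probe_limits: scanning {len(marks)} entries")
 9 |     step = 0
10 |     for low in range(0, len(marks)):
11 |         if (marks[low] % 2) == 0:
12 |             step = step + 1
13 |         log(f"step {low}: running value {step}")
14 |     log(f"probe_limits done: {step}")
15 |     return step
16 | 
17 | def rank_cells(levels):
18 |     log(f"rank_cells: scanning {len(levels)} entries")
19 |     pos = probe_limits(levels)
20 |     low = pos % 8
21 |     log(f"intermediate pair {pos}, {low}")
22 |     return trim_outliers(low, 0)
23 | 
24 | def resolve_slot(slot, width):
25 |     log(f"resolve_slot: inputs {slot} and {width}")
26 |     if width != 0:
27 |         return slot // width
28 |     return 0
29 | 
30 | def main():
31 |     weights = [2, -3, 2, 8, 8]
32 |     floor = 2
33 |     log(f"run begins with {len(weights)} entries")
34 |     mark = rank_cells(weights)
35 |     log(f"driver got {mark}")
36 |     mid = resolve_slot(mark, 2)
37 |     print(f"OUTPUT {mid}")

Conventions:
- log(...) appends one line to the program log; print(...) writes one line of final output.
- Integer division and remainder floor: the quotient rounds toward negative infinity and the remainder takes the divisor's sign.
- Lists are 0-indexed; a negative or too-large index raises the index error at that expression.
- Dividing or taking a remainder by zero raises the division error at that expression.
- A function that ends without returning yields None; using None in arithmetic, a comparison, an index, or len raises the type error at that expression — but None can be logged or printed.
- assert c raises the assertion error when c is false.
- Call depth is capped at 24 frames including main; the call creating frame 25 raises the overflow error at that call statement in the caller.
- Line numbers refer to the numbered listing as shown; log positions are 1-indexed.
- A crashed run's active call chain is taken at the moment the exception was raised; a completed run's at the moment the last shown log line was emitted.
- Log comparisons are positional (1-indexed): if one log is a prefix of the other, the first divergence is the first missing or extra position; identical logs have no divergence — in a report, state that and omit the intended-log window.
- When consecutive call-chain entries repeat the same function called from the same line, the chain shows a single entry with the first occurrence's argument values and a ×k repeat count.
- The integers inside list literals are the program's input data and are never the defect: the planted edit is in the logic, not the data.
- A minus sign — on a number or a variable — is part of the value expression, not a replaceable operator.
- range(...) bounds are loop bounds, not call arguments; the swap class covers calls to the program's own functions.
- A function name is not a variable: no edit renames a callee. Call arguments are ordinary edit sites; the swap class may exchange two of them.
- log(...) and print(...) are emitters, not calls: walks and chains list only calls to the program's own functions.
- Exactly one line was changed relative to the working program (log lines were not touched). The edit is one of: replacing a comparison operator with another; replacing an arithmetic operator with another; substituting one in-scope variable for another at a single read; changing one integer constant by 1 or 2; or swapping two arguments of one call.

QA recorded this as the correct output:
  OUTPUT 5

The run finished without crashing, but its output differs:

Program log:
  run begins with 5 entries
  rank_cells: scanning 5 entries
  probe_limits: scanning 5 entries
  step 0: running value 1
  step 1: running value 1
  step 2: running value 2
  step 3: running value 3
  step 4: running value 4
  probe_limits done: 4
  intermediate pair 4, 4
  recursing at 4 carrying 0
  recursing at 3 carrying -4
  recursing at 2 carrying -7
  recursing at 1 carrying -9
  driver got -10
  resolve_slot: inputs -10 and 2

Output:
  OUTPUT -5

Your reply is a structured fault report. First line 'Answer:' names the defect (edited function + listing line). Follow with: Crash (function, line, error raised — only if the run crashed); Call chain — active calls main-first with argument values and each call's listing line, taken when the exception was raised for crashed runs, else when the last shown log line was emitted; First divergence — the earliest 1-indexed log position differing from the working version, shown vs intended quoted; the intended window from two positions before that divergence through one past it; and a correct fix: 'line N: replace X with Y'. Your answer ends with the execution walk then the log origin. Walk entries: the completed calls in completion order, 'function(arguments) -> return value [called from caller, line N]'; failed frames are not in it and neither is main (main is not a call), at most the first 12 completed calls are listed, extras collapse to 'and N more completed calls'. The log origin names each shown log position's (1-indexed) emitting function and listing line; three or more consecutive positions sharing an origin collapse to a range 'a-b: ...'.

Answer: the defect is in trim_outliers at line 5.
The tell: Position 12 is the first bad log line: 'recursing at 3 carrying -4' should read 'recursing at 3 carrying 4'.
Call chain: main -> resolve_slot(-10, 2) (called at line 36).
First divergence: position 12 — shown 'recursing at 3 carrying -4', intended 'recursing at 3 carrying 4'.
Intended log window:
  10: intermediate pair 4, 4
  11: recursing at 4 carrying 0
  12: recursing at 3 carrying 4
  13: recursing at 2 carrying 7
Execution walk:
  probe_limits([2, -3, 2, 8, 8]) -> 4  [called from rank_cells, line 19]
  trim_outliers(0, -10) -> -10  [called from trim_outliers, line 5]
  trim_outliers(1, -9) -> -10  [called from trim_outliers, line 5]
  trim_outliers(2, -7) -> -10  [called from trim_outliers, line 5]
  trim_outliers(3, -4) -> -10  [called from trim_outliers, line 5]
  trim_outliers(4, 0) -> -10  [called from rank_cells, line 22]
  rank_cells([2, -3, 2, 8, 8]) -> -10  [called from main, line 34]
  resolve_slot(-10, 2) -> -5  [called from main, line 36]
Log line origins:
  1: emitted by main (line 33)
  2: emitted by rank_cells (line 18)
  3: emitted by probe_limits (line 8)
  4-8: emitted by probe_limits (line 13)
  9: emitted by probe_limits (line 14)
  10: emitted by rank_cells (line 21)
  11-14: emitted by trim_outliers (line 4)
  15: emitted by main (line 35)
  16: emitted by resolve_slot (line 25)
A correct fix: line 5: replace `width - bound` with `width + bound`.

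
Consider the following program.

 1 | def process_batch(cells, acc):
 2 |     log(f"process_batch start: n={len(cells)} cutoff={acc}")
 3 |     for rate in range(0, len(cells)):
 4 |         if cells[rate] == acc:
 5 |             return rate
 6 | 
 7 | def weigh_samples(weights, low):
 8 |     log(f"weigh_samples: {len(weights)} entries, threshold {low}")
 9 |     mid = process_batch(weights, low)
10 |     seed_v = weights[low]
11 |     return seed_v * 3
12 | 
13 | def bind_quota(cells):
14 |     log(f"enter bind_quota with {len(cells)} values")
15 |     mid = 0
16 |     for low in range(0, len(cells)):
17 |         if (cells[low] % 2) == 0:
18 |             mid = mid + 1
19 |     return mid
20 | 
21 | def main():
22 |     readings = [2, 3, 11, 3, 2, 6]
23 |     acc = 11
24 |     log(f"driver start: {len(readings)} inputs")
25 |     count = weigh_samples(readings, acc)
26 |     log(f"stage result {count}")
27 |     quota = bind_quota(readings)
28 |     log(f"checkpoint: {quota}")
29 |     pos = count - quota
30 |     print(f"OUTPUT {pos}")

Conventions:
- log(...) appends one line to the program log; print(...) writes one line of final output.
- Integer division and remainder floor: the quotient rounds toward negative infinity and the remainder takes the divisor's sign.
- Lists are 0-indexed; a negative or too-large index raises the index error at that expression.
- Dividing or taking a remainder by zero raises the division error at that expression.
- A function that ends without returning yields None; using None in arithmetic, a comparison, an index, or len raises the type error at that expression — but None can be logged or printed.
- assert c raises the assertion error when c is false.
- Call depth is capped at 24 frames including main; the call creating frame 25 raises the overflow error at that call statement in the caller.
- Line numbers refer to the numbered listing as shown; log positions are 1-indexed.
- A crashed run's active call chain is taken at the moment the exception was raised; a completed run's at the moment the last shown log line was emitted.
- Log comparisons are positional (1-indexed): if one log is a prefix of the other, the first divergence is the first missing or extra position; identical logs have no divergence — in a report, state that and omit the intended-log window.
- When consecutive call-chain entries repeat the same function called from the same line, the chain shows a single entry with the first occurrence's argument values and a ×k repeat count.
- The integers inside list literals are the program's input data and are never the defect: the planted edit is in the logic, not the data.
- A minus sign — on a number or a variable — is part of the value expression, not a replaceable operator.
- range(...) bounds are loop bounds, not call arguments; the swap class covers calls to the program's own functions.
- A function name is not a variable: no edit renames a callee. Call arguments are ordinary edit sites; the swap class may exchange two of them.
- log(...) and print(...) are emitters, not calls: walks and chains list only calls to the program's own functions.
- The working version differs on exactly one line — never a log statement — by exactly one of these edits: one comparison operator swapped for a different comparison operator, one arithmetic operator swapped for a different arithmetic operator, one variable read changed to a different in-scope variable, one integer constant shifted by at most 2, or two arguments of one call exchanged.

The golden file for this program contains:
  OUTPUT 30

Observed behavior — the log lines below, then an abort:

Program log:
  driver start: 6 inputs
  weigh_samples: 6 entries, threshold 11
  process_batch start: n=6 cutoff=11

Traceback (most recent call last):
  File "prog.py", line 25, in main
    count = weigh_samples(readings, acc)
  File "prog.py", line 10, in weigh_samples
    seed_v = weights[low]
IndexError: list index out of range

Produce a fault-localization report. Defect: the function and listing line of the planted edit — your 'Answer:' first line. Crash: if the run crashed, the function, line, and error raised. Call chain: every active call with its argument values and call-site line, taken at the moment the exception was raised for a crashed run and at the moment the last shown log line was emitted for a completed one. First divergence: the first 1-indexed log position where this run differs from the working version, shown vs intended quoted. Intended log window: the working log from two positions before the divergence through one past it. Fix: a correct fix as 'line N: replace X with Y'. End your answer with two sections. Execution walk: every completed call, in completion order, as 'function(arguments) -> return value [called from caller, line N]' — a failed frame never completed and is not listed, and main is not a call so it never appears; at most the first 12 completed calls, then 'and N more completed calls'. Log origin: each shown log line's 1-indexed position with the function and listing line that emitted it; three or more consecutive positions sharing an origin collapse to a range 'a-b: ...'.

Answer: the defect is in weigh_samples at line 10.
Key observation: A complete run would log 'stage result 33' next, but this one stopped at 3 lines.
Crash: weigh_samples, line 10, IndexError.
Call chain: main -> weigh_samples([2, 3, 11, 3, 2, 6], 11) (called at line 25).
First divergence: position 4; the shown log stops at 3 lines while the working version next logs 'stage result 33'.
Intended log window:
  2: weigh_samples: 6 entries, threshold 11
  3: process_batch start: n=6 cutoff=11
  4: stage result 33
  5: enter bind_quota with 6 values
Execution walk:
  process_batch([2, 3, 11, 3, 2, 6], 11) -> 2  [called from weigh_samples, line 9]
Log origin:
  1: from main, line 24
  2: from weigh_samples, line 8
  3: from process_batch, line 2
A correct fix: line 10: replace `low` with `mid`.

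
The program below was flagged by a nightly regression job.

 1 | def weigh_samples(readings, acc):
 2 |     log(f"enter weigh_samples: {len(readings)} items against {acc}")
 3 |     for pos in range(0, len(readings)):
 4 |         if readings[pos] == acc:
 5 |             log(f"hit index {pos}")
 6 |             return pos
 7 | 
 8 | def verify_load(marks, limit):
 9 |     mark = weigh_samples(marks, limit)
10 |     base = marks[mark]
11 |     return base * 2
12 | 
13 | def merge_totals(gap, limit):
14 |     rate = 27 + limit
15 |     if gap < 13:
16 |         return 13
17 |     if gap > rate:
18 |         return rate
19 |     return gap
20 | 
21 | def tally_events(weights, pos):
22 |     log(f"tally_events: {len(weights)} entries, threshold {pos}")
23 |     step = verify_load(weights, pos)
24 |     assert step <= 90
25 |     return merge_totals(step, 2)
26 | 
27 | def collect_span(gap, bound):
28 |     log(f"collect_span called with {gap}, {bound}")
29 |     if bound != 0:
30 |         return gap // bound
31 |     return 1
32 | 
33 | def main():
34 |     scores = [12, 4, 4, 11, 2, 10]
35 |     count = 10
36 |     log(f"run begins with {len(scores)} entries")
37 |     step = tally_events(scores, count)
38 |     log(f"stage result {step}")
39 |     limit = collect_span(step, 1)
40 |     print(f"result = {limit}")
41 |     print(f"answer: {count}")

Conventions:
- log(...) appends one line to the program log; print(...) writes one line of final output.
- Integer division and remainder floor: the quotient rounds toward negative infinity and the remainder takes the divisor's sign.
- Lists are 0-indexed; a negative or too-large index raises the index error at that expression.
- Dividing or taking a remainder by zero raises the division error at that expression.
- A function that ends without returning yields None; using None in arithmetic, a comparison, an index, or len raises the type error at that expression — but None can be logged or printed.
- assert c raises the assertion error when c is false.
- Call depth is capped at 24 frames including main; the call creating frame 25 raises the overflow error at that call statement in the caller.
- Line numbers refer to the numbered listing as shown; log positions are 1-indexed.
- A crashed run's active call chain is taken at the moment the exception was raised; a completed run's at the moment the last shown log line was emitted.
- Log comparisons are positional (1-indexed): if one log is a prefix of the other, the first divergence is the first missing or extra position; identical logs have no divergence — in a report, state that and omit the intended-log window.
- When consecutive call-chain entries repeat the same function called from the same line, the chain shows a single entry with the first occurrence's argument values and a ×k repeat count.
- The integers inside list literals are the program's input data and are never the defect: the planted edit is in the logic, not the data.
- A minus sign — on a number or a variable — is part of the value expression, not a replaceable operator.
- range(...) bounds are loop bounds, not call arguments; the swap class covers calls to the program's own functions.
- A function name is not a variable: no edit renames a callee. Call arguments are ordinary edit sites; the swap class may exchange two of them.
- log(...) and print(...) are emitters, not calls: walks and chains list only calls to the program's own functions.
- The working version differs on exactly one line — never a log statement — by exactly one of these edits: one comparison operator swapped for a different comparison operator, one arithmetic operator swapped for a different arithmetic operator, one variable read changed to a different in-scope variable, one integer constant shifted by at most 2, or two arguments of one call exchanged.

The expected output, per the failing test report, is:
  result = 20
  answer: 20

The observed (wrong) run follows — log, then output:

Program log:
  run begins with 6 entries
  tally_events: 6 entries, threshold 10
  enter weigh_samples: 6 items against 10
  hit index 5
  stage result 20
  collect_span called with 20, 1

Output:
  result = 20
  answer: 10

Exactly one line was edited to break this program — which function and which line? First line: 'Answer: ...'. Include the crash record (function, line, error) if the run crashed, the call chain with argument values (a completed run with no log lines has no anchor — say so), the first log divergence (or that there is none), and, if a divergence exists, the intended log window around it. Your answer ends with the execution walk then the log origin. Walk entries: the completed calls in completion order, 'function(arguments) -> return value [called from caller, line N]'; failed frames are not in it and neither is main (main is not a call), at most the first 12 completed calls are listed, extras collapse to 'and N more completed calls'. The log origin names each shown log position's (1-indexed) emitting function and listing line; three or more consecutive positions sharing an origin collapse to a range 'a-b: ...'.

Answer: the defect is in main at line 41.
Key observation: Every logged value matches the working version; the printed result is what differs.
Call chain: main -> collect_span(20, 1) (called at line 39).
First divergence: none; the two logs match at every position.
Execution walk:
  weigh_samples([12, 4, 4, 11, 2, 10], 10) -> 5  [called from verify_load, line 9]
  verify_load([12, 4, 4, 11, 2, 10], 10) -> 20  [called from tally_events, line 23]
  merge_totals(20, 2) -> 20  [called from tally_events, line 25]
  tally_events([12, 4, 4, 11, 2, 10], 10) -> 20  [called from main, line 37]
  collect_span(20, 1) -> 20  [called from main, line 39]
Log origin:
  1: emitted by main (line 36)
  2: emitted by tally_events (line 22)
  3: emitted by weigh_samples (line 2)
  4: emitted by weigh_samples (line 5)
  5: emitted by main (line 38)
  6: emitted by collect_span (line 28)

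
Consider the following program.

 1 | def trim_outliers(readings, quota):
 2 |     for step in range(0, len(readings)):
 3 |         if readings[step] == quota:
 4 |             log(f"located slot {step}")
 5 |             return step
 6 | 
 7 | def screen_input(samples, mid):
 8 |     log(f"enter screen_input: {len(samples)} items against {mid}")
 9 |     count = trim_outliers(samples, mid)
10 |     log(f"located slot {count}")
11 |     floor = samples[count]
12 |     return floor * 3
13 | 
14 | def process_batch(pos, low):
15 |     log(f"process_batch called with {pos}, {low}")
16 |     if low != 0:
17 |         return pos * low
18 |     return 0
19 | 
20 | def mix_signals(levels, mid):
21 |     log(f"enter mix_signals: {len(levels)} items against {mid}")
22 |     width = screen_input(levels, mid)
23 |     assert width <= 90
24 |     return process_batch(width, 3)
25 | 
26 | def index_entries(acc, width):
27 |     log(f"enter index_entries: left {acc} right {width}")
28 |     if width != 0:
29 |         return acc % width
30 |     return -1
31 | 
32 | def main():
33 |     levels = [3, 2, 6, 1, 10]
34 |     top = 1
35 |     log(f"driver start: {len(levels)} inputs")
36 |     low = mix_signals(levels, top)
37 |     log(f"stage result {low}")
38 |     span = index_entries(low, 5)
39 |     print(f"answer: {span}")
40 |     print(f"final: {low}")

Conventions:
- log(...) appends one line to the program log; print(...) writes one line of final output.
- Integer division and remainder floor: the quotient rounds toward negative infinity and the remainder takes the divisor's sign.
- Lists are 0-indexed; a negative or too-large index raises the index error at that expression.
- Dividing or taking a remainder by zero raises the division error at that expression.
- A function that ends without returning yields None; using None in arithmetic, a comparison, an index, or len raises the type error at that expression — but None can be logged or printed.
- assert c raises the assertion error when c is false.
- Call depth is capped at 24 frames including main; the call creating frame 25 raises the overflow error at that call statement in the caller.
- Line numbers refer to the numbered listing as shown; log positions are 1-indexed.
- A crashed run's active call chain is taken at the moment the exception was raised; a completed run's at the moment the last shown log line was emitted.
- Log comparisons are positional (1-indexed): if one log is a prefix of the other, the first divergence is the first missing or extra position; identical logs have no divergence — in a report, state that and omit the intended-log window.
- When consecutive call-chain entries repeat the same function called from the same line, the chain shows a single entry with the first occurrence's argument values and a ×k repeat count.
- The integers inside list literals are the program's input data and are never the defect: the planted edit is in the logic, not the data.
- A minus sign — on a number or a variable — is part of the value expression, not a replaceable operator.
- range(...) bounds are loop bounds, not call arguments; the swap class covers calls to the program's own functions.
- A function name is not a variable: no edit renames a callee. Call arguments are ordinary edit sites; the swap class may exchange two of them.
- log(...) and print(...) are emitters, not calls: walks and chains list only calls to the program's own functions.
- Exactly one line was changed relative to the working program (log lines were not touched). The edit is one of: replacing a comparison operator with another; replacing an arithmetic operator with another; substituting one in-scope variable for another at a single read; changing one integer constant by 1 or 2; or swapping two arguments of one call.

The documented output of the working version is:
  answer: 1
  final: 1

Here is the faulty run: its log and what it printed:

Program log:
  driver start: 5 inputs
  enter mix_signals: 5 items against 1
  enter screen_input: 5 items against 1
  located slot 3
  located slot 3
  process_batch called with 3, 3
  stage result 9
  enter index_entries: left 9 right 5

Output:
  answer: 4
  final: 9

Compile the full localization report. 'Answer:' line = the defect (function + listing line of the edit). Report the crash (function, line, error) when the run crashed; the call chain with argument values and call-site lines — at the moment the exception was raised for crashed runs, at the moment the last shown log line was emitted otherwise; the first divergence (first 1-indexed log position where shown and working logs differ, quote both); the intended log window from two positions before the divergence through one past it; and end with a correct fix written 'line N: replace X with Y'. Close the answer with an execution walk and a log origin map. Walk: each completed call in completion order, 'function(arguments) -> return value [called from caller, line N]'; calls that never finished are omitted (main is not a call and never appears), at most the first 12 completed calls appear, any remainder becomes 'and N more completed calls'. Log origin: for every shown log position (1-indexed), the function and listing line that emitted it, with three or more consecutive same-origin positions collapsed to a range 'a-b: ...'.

Answer: the defect is in process_batch at line 17.
Key fact: The log first diverges at position 7: the faulty run prints 'stage result 9' where the working version prints 'stage result 1'.
Call chain: main -> index_entries(9, 5) (called at line 38).
First divergence: position 7 — the shown line 'stage result 9' should read 'stage result 1'.
Intended log window:
  5: located slot 3
  6: process_batch called with 3, 3
  7: stage result 1
  8: enter index_entries: left 1 right 5
Execution walk:
  trim_outliers([3, 2, 6, 1, 10], 1) -> 3  [called from screen_input, line 9]
  screen_input([3, 2, 6, 1, 10], 1) -> 3  [called from mix_signals, line 22]
  process_batch(3, 3) -> 9  [called from mix_signals, line 24]
  mix_signals([3, 2, 6, 1, 10], 1) -> 9  [called from main, line 36]
  index_entries(9, 5) -> 4  [called from main, line 38]
Log line origins:
  1 — main, line 35
  2 — mix_signals, line 21
  3 — screen_input, line 8
  4 — trim_outliers, line 4
  5 — screen_input, line 10
  6 — process_batch, line 15
  7 — main, line 37
  8 — index_entries, line 27
A correct fix: line 17: replace `*` with `//`.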